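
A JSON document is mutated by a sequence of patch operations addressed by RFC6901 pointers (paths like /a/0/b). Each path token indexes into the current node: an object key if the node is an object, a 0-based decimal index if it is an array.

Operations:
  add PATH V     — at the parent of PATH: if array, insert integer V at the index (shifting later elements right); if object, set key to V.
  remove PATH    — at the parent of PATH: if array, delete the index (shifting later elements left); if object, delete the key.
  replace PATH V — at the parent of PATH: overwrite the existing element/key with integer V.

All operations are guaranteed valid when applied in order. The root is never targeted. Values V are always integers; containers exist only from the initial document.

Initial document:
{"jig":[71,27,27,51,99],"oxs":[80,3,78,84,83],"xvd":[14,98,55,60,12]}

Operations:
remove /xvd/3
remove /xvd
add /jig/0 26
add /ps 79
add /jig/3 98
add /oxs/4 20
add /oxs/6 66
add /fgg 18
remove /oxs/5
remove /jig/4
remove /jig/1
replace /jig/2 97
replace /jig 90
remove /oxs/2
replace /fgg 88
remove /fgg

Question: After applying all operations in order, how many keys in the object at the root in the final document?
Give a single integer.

Answer: 3

Derivation:
After op 1 (remove /xvd/3): {"jig":[71,27,27,51,99],"oxs":[80,3,78,84,83],"xvd":[14,98,55,12]}
After op 2 (remove /xvd): {"jig":[71,27,27,51,99],"oxs":[80,3,78,84,83]}
After op 3 (add /jig/0 26): {"jig":[26,71,27,27,51,99],"oxs":[80,3,78,84,83]}
After op 4 (add /ps 79): {"jig":[26,71,27,27,51,99],"oxs":[80,3,78,84,83],"ps":79}
After op 5 (add /jig/3 98): {"jig":[26,71,27,98,27,51,99],"oxs":[80,3,78,84,83],"ps":79}
After op 6 (add /oxs/4 20): {"jig":[26,71,27,98,27,51,99],"oxs":[80,3,78,84,20,83],"ps":79}
After op 7 (add /oxs/6 66): {"jig":[26,71,27,98,27,51,99],"oxs":[80,3,78,84,20,83,66],"ps":79}
After op 8 (add /fgg 18): {"fgg":18,"jig":[26,71,27,98,27,51,99],"oxs":[80,3,78,84,20,83,66],"ps":79}
After op 9 (remove /oxs/5): {"fgg":18,"jig":[26,71,27,98,27,51,99],"oxs":[80,3,78,84,20,66],"ps":79}
After op 10 (remove /jig/4): {"fgg":18,"jig":[26,71,27,98,51,99],"oxs":[80,3,78,84,20,66],"ps":79}
After op 11 (remove /jig/1): {"fgg":18,"jig":[26,27,98,51,99],"oxs":[80,3,78,84,20,66],"ps":79}
After op 12 (replace /jig/2 97): {"fgg":18,"jig":[26,27,97,51,99],"oxs":[80,3,78,84,20,66],"ps":79}
After op 13 (replace /jig 90): {"fgg":18,"jig":90,"oxs":[80,3,78,84,20,66],"ps":79}
After op 14 (remove /oxs/2): {"fgg":18,"jig":90,"oxs":[80,3,84,20,66],"ps":79}
After op 15 (replace /fgg 88): {"fgg":88,"jig":90,"oxs":[80,3,84,20,66],"ps":79}
After op 16 (remove /fgg): {"jig":90,"oxs":[80,3,84,20,66],"ps":79}
Size at the root: 3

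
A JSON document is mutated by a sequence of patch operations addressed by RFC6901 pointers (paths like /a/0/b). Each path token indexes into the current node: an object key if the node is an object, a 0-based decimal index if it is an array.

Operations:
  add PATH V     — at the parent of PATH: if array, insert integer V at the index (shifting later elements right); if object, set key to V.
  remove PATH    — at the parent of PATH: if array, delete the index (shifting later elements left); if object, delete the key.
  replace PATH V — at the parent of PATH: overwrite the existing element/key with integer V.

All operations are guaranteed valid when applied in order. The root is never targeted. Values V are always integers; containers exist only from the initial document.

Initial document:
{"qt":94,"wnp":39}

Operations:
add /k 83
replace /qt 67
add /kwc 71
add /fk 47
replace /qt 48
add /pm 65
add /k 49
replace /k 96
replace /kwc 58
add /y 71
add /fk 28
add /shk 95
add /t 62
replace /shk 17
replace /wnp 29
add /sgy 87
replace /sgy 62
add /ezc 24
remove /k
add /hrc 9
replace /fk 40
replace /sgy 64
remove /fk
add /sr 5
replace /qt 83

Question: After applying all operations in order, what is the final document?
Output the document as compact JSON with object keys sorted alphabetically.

Answer: {"ezc":24,"hrc":9,"kwc":58,"pm":65,"qt":83,"sgy":64,"shk":17,"sr":5,"t":62,"wnp":29,"y":71}

Derivation:
After op 1 (add /k 83): {"k":83,"qt":94,"wnp":39}
After op 2 (replace /qt 67): {"k":83,"qt":67,"wnp":39}
After op 3 (add /kwc 71): {"k":83,"kwc":71,"qt":67,"wnp":39}
After op 4 (add /fk 47): {"fk":47,"k":83,"kwc":71,"qt":67,"wnp":39}
After op 5 (replace /qt 48): {"fk":47,"k":83,"kwc":71,"qt":48,"wnp":39}
After op 6 (add /pm 65): {"fk":47,"k":83,"kwc":71,"pm":65,"qt":48,"wnp":39}
After op 7 (add /k 49): {"fk":47,"k":49,"kwc":71,"pm":65,"qt":48,"wnp":39}
After op 8 (replace /k 96): {"fk":47,"k":96,"kwc":71,"pm":65,"qt":48,"wnp":39}
After op 9 (replace /kwc 58): {"fk":47,"k":96,"kwc":58,"pm":65,"qt":48,"wnp":39}
After op 10 (add /y 71): {"fk":47,"k":96,"kwc":58,"pm":65,"qt":48,"wnp":39,"y":71}
After op 11 (add /fk 28): {"fk":28,"k":96,"kwc":58,"pm":65,"qt":48,"wnp":39,"y":71}
After op 12 (add /shk 95): {"fk":28,"k":96,"kwc":58,"pm":65,"qt":48,"shk":95,"wnp":39,"y":71}
After op 13 (add /t 62): {"fk":28,"k":96,"kwc":58,"pm":65,"qt":48,"shk":95,"t":62,"wnp":39,"y":71}
After op 14 (replace /shk 17): {"fk":28,"k":96,"kwc":58,"pm":65,"qt":48,"shk":17,"t":62,"wnp":39,"y":71}
After op 15 (replace /wnp 29): {"fk":28,"k":96,"kwc":58,"pm":65,"qt":48,"shk":17,"t":62,"wnp":29,"y":71}
After op 16 (add /sgy 87): {"fk":28,"k":96,"kwc":58,"pm":65,"qt":48,"sgy":87,"shk":17,"t":62,"wnp":29,"y":71}
After op 17 (replace /sgy 62): {"fk":28,"k":96,"kwc":58,"pm":65,"qt":48,"sgy":62,"shk":17,"t":62,"wnp":29,"y":71}
After op 18 (add /ezc 24): {"ezc":24,"fk":28,"k":96,"kwc":58,"pm":65,"qt":48,"sgy":62,"shk":17,"t":62,"wnp":29,"y":71}
After op 19 (remove /k): {"ezc":24,"fk":28,"kwc":58,"pm":65,"qt":48,"sgy":62,"shk":17,"t":62,"wnp":29,"y":71}
After op 20 (add /hrc 9): {"ezc":24,"fk":28,"hrc":9,"kwc":58,"pm":65,"qt":48,"sgy":62,"shk":17,"t":62,"wnp":29,"y":71}
After op 21 (replace /fk 40): {"ezc":24,"fk":40,"hrc":9,"kwc":58,"pm":65,"qt":48,"sgy":62,"shk":17,"t":62,"wnp":29,"y":71}
After op 22 (replace /sgy 64): {"ezc":24,"fk":40,"hrc":9,"kwc":58,"pm":65,"qt":48,"sgy":64,"shk":17,"t":62,"wnp":29,"y":71}
After op 23 (remove /fk): {"ezc":24,"hrc":9,"kwc":58,"pm":65,"qt":48,"sgy":64,"shk":17,"t":62,"wnp":29,"y":71}
After op 24 (add /sr 5): {"ezc":24,"hrc":9,"kwc":58,"pm":65,"qt":48,"sgy":64,"shk":17,"sr":5,"t":62,"wnp":29,"y":71}
After op 25 (replace /qt 83): {"ezc":24,"hrc":9,"kwc":58,"pm":65,"qt":83,"sgy":64,"shk":17,"sr":5,"t":62,"wnp":29,"y":71}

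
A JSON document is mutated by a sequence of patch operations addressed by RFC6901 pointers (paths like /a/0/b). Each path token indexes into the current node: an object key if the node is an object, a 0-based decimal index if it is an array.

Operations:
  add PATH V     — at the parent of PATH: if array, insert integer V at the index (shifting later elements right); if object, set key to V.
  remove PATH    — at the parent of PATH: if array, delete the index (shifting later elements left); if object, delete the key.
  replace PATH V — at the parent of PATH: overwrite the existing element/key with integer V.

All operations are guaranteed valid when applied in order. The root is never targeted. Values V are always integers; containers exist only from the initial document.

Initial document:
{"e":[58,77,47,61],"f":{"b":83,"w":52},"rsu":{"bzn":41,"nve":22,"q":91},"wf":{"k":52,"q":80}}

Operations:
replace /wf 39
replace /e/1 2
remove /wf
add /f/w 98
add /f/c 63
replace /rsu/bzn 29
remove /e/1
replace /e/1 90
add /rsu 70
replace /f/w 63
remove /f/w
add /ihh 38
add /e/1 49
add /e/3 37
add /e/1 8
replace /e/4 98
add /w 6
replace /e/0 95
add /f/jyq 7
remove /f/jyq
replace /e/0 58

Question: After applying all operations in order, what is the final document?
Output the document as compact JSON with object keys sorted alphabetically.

After op 1 (replace /wf 39): {"e":[58,77,47,61],"f":{"b":83,"w":52},"rsu":{"bzn":41,"nve":22,"q":91},"wf":39}
After op 2 (replace /e/1 2): {"e":[58,2,47,61],"f":{"b":83,"w":52},"rsu":{"bzn":41,"nve":22,"q":91},"wf":39}
After op 3 (remove /wf): {"e":[58,2,47,61],"f":{"b":83,"w":52},"rsu":{"bzn":41,"nve":22,"q":91}}
After op 4 (add /f/w 98): {"e":[58,2,47,61],"f":{"b":83,"w":98},"rsu":{"bzn":41,"nve":22,"q":91}}
After op 5 (add /f/c 63): {"e":[58,2,47,61],"f":{"b":83,"c":63,"w":98},"rsu":{"bzn":41,"nve":22,"q":91}}
After op 6 (replace /rsu/bzn 29): {"e":[58,2,47,61],"f":{"b":83,"c":63,"w":98},"rsu":{"bzn":29,"nve":22,"q":91}}
After op 7 (remove /e/1): {"e":[58,47,61],"f":{"b":83,"c":63,"w":98},"rsu":{"bzn":29,"nve":22,"q":91}}
After op 8 (replace /e/1 90): {"e":[58,90,61],"f":{"b":83,"c":63,"w":98},"rsu":{"bzn":29,"nve":22,"q":91}}
After op 9 (add /rsu 70): {"e":[58,90,61],"f":{"b":83,"c":63,"w":98},"rsu":70}
After op 10 (replace /f/w 63): {"e":[58,90,61],"f":{"b":83,"c":63,"w":63},"rsu":70}
After op 11 (remove /f/w): {"e":[58,90,61],"f":{"b":83,"c":63},"rsu":70}
After op 12 (add /ihh 38): {"e":[58,90,61],"f":{"b":83,"c":63},"ihh":38,"rsu":70}
After op 13 (add /e/1 49): {"e":[58,49,90,61],"f":{"b":83,"c":63},"ihh":38,"rsu":70}
After op 14 (add /e/3 37): {"e":[58,49,90,37,61],"f":{"b":83,"c":63},"ihh":38,"rsu":70}
After op 15 (add /e/1 8): {"e":[58,8,49,90,37,61],"f":{"b":83,"c":63},"ihh":38,"rsu":70}
After op 16 (replace /e/4 98): {"e":[58,8,49,90,98,61],"f":{"b":83,"c":63},"ihh":38,"rsu":70}
After op 17 (add /w 6): {"e":[58,8,49,90,98,61],"f":{"b":83,"c":63},"ihh":38,"rsu":70,"w":6}
After op 18 (replace /e/0 95): {"e":[95,8,49,90,98,61],"f":{"b":83,"c":63},"ihh":38,"rsu":70,"w":6}
After op 19 (add /f/jyq 7): {"e":[95,8,49,90,98,61],"f":{"b":83,"c":63,"jyq":7},"ihh":38,"rsu":70,"w":6}
After op 20 (remove /f/jyq): {"e":[95,8,49,90,98,61],"f":{"b":83,"c":63},"ihh":38,"rsu":70,"w":6}
After op 21 (replace /e/0 58): {"e":[58,8,49,90,98,61],"f":{"b":83,"c":63},"ihh":38,"rsu":70,"w":6}

Answer: {"e":[58,8,49,90,98,61],"f":{"b":83,"c":63},"ihh":38,"rsu":70,"w":6}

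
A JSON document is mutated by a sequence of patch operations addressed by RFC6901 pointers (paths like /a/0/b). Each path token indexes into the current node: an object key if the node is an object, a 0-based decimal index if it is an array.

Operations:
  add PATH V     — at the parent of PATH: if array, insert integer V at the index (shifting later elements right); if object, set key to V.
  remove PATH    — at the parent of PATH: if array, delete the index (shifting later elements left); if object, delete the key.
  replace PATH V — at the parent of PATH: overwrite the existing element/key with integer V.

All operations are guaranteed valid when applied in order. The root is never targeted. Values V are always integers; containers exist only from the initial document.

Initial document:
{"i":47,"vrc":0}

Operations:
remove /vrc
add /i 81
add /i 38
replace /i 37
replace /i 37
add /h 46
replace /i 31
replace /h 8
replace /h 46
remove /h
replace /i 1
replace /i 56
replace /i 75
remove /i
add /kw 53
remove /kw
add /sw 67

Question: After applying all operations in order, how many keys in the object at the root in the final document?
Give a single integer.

Answer: 1

Derivation:
After op 1 (remove /vrc): {"i":47}
After op 2 (add /i 81): {"i":81}
After op 3 (add /i 38): {"i":38}
After op 4 (replace /i 37): {"i":37}
After op 5 (replace /i 37): {"i":37}
After op 6 (add /h 46): {"h":46,"i":37}
After op 7 (replace /i 31): {"h":46,"i":31}
After op 8 (replace /h 8): {"h":8,"i":31}
After op 9 (replace /h 46): {"h":46,"i":31}
After op 10 (remove /h): {"i":31}
After op 11 (replace /i 1): {"i":1}
After op 12 (replace /i 56): {"i":56}
After op 13 (replace /i 75): {"i":75}
After op 14 (remove /i): {}
After op 15 (add /kw 53): {"kw":53}
After op 16 (remove /kw): {}
After op 17 (add /sw 67): {"sw":67}
Size at the root: 1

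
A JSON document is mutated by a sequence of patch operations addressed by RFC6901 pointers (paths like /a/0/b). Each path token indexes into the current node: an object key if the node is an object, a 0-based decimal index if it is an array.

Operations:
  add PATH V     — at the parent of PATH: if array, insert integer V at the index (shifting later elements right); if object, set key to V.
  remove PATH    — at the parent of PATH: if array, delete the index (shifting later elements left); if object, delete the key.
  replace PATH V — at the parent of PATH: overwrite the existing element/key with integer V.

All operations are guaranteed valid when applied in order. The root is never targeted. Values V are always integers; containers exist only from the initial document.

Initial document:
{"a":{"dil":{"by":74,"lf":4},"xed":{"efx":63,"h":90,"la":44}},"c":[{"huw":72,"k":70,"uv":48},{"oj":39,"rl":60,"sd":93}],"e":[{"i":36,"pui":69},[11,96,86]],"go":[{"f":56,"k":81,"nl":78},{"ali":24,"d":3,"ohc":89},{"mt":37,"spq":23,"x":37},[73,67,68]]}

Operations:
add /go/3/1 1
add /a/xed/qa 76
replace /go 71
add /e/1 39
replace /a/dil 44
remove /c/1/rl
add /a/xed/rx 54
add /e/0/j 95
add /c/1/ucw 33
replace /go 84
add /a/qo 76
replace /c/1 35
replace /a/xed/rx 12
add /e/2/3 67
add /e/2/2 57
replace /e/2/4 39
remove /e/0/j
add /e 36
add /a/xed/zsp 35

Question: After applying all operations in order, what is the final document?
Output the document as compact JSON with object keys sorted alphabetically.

Answer: {"a":{"dil":44,"qo":76,"xed":{"efx":63,"h":90,"la":44,"qa":76,"rx":12,"zsp":35}},"c":[{"huw":72,"k":70,"uv":48},35],"e":36,"go":84}

Derivation:
After op 1 (add /go/3/1 1): {"a":{"dil":{"by":74,"lf":4},"xed":{"efx":63,"h":90,"la":44}},"c":[{"huw":72,"k":70,"uv":48},{"oj":39,"rl":60,"sd":93}],"e":[{"i":36,"pui":69},[11,96,86]],"go":[{"f":56,"k":81,"nl":78},{"ali":24,"d":3,"ohc":89},{"mt":37,"spq":23,"x":37},[73,1,67,68]]}
After op 2 (add /a/xed/qa 76): {"a":{"dil":{"by":74,"lf":4},"xed":{"efx":63,"h":90,"la":44,"qa":76}},"c":[{"huw":72,"k":70,"uv":48},{"oj":39,"rl":60,"sd":93}],"e":[{"i":36,"pui":69},[11,96,86]],"go":[{"f":56,"k":81,"nl":78},{"ali":24,"d":3,"ohc":89},{"mt":37,"spq":23,"x":37},[73,1,67,68]]}
After op 3 (replace /go 71): {"a":{"dil":{"by":74,"lf":4},"xed":{"efx":63,"h":90,"la":44,"qa":76}},"c":[{"huw":72,"k":70,"uv":48},{"oj":39,"rl":60,"sd":93}],"e":[{"i":36,"pui":69},[11,96,86]],"go":71}
After op 4 (add /e/1 39): {"a":{"dil":{"by":74,"lf":4},"xed":{"efx":63,"h":90,"la":44,"qa":76}},"c":[{"huw":72,"k":70,"uv":48},{"oj":39,"rl":60,"sd":93}],"e":[{"i":36,"pui":69},39,[11,96,86]],"go":71}
After op 5 (replace /a/dil 44): {"a":{"dil":44,"xed":{"efx":63,"h":90,"la":44,"qa":76}},"c":[{"huw":72,"k":70,"uv":48},{"oj":39,"rl":60,"sd":93}],"e":[{"i":36,"pui":69},39,[11,96,86]],"go":71}
After op 6 (remove /c/1/rl): {"a":{"dil":44,"xed":{"efx":63,"h":90,"la":44,"qa":76}},"c":[{"huw":72,"k":70,"uv":48},{"oj":39,"sd":93}],"e":[{"i":36,"pui":69},39,[11,96,86]],"go":71}
After op 7 (add /a/xed/rx 54): {"a":{"dil":44,"xed":{"efx":63,"h":90,"la":44,"qa":76,"rx":54}},"c":[{"huw":72,"k":70,"uv":48},{"oj":39,"sd":93}],"e":[{"i":36,"pui":69},39,[11,96,86]],"go":71}
After op 8 (add /e/0/j 95): {"a":{"dil":44,"xed":{"efx":63,"h":90,"la":44,"qa":76,"rx":54}},"c":[{"huw":72,"k":70,"uv":48},{"oj":39,"sd":93}],"e":[{"i":36,"j":95,"pui":69},39,[11,96,86]],"go":71}
After op 9 (add /c/1/ucw 33): {"a":{"dil":44,"xed":{"efx":63,"h":90,"la":44,"qa":76,"rx":54}},"c":[{"huw":72,"k":70,"uv":48},{"oj":39,"sd":93,"ucw":33}],"e":[{"i":36,"j":95,"pui":69},39,[11,96,86]],"go":71}
After op 10 (replace /go 84): {"a":{"dil":44,"xed":{"efx":63,"h":90,"la":44,"qa":76,"rx":54}},"c":[{"huw":72,"k":70,"uv":48},{"oj":39,"sd":93,"ucw":33}],"e":[{"i":36,"j":95,"pui":69},39,[11,96,86]],"go":84}
After op 11 (add /a/qo 76): {"a":{"dil":44,"qo":76,"xed":{"efx":63,"h":90,"la":44,"qa":76,"rx":54}},"c":[{"huw":72,"k":70,"uv":48},{"oj":39,"sd":93,"ucw":33}],"e":[{"i":36,"j":95,"pui":69},39,[11,96,86]],"go":84}
After op 12 (replace /c/1 35): {"a":{"dil":44,"qo":76,"xed":{"efx":63,"h":90,"la":44,"qa":76,"rx":54}},"c":[{"huw":72,"k":70,"uv":48},35],"e":[{"i":36,"j":95,"pui":69},39,[11,96,86]],"go":84}
After op 13 (replace /a/xed/rx 12): {"a":{"dil":44,"qo":76,"xed":{"efx":63,"h":90,"la":44,"qa":76,"rx":12}},"c":[{"huw":72,"k":70,"uv":48},35],"e":[{"i":36,"j":95,"pui":69},39,[11,96,86]],"go":84}
After op 14 (add /e/2/3 67): {"a":{"dil":44,"qo":76,"xed":{"efx":63,"h":90,"la":44,"qa":76,"rx":12}},"c":[{"huw":72,"k":70,"uv":48},35],"e":[{"i":36,"j":95,"pui":69},39,[11,96,86,67]],"go":84}
After op 15 (add /e/2/2 57): {"a":{"dil":44,"qo":76,"xed":{"efx":63,"h":90,"la":44,"qa":76,"rx":12}},"c":[{"huw":72,"k":70,"uv":48},35],"e":[{"i":36,"j":95,"pui":69},39,[11,96,57,86,67]],"go":84}
After op 16 (replace /e/2/4 39): {"a":{"dil":44,"qo":76,"xed":{"efx":63,"h":90,"la":44,"qa":76,"rx":12}},"c":[{"huw":72,"k":70,"uv":48},35],"e":[{"i":36,"j":95,"pui":69},39,[11,96,57,86,39]],"go":84}
After op 17 (remove /e/0/j): {"a":{"dil":44,"qo":76,"xed":{"efx":63,"h":90,"la":44,"qa":76,"rx":12}},"c":[{"huw":72,"k":70,"uv":48},35],"e":[{"i":36,"pui":69},39,[11,96,57,86,39]],"go":84}
After op 18 (add /e 36): {"a":{"dil":44,"qo":76,"xed":{"efx":63,"h":90,"la":44,"qa":76,"rx":12}},"c":[{"huw":72,"k":70,"uv":48},35],"e":36,"go":84}
After op 19 (add /a/xed/zsp 35): {"a":{"dil":44,"qo":76,"xed":{"efx":63,"h":90,"la":44,"qa":76,"rx":12,"zsp":35}},"c":[{"huw":72,"k":70,"uv":48},35],"e":36,"go":84}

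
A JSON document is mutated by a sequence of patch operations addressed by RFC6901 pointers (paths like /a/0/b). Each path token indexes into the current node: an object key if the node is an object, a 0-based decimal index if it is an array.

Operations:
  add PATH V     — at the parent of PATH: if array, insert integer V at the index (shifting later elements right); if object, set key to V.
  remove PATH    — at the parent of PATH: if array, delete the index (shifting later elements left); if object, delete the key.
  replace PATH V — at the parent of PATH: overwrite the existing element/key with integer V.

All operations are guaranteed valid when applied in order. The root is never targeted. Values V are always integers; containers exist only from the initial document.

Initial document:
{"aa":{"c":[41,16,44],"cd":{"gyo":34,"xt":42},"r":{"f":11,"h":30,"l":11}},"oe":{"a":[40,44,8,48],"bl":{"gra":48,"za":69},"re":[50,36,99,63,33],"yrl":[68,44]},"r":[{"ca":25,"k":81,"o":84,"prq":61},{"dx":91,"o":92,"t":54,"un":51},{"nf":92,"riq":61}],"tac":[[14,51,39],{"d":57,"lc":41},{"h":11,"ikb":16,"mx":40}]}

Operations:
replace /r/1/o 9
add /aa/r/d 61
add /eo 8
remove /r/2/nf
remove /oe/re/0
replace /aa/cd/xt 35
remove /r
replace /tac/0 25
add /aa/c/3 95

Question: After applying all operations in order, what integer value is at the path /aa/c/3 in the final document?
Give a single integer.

After op 1 (replace /r/1/o 9): {"aa":{"c":[41,16,44],"cd":{"gyo":34,"xt":42},"r":{"f":11,"h":30,"l":11}},"oe":{"a":[40,44,8,48],"bl":{"gra":48,"za":69},"re":[50,36,99,63,33],"yrl":[68,44]},"r":[{"ca":25,"k":81,"o":84,"prq":61},{"dx":91,"o":9,"t":54,"un":51},{"nf":92,"riq":61}],"tac":[[14,51,39],{"d":57,"lc":41},{"h":11,"ikb":16,"mx":40}]}
After op 2 (add /aa/r/d 61): {"aa":{"c":[41,16,44],"cd":{"gyo":34,"xt":42},"r":{"d":61,"f":11,"h":30,"l":11}},"oe":{"a":[40,44,8,48],"bl":{"gra":48,"za":69},"re":[50,36,99,63,33],"yrl":[68,44]},"r":[{"ca":25,"k":81,"o":84,"prq":61},{"dx":91,"o":9,"t":54,"un":51},{"nf":92,"riq":61}],"tac":[[14,51,39],{"d":57,"lc":41},{"h":11,"ikb":16,"mx":40}]}
After op 3 (add /eo 8): {"aa":{"c":[41,16,44],"cd":{"gyo":34,"xt":42},"r":{"d":61,"f":11,"h":30,"l":11}},"eo":8,"oe":{"a":[40,44,8,48],"bl":{"gra":48,"za":69},"re":[50,36,99,63,33],"yrl":[68,44]},"r":[{"ca":25,"k":81,"o":84,"prq":61},{"dx":91,"o":9,"t":54,"un":51},{"nf":92,"riq":61}],"tac":[[14,51,39],{"d":57,"lc":41},{"h":11,"ikb":16,"mx":40}]}
After op 4 (remove /r/2/nf): {"aa":{"c":[41,16,44],"cd":{"gyo":34,"xt":42},"r":{"d":61,"f":11,"h":30,"l":11}},"eo":8,"oe":{"a":[40,44,8,48],"bl":{"gra":48,"za":69},"re":[50,36,99,63,33],"yrl":[68,44]},"r":[{"ca":25,"k":81,"o":84,"prq":61},{"dx":91,"o":9,"t":54,"un":51},{"riq":61}],"tac":[[14,51,39],{"d":57,"lc":41},{"h":11,"ikb":16,"mx":40}]}
After op 5 (remove /oe/re/0): {"aa":{"c":[41,16,44],"cd":{"gyo":34,"xt":42},"r":{"d":61,"f":11,"h":30,"l":11}},"eo":8,"oe":{"a":[40,44,8,48],"bl":{"gra":48,"za":69},"re":[36,99,63,33],"yrl":[68,44]},"r":[{"ca":25,"k":81,"o":84,"prq":61},{"dx":91,"o":9,"t":54,"un":51},{"riq":61}],"tac":[[14,51,39],{"d":57,"lc":41},{"h":11,"ikb":16,"mx":40}]}
After op 6 (replace /aa/cd/xt 35): {"aa":{"c":[41,16,44],"cd":{"gyo":34,"xt":35},"r":{"d":61,"f":11,"h":30,"l":11}},"eo":8,"oe":{"a":[40,44,8,48],"bl":{"gra":48,"za":69},"re":[36,99,63,33],"yrl":[68,44]},"r":[{"ca":25,"k":81,"o":84,"prq":61},{"dx":91,"o":9,"t":54,"un":51},{"riq":61}],"tac":[[14,51,39],{"d":57,"lc":41},{"h":11,"ikb":16,"mx":40}]}
After op 7 (remove /r): {"aa":{"c":[41,16,44],"cd":{"gyo":34,"xt":35},"r":{"d":61,"f":11,"h":30,"l":11}},"eo":8,"oe":{"a":[40,44,8,48],"bl":{"gra":48,"za":69},"re":[36,99,63,33],"yrl":[68,44]},"tac":[[14,51,39],{"d":57,"lc":41},{"h":11,"ikb":16,"mx":40}]}
After op 8 (replace /tac/0 25): {"aa":{"c":[41,16,44],"cd":{"gyo":34,"xt":35},"r":{"d":61,"f":11,"h":30,"l":11}},"eo":8,"oe":{"a":[40,44,8,48],"bl":{"gra":48,"za":69},"re":[36,99,63,33],"yrl":[68,44]},"tac":[25,{"d":57,"lc":41},{"h":11,"ikb":16,"mx":40}]}
After op 9 (add /aa/c/3 95): {"aa":{"c":[41,16,44,95],"cd":{"gyo":34,"xt":35},"r":{"d":61,"f":11,"h":30,"l":11}},"eo":8,"oe":{"a":[40,44,8,48],"bl":{"gra":48,"za":69},"re":[36,99,63,33],"yrl":[68,44]},"tac":[25,{"d":57,"lc":41},{"h":11,"ikb":16,"mx":40}]}
Value at /aa/c/3: 95

Answer: 95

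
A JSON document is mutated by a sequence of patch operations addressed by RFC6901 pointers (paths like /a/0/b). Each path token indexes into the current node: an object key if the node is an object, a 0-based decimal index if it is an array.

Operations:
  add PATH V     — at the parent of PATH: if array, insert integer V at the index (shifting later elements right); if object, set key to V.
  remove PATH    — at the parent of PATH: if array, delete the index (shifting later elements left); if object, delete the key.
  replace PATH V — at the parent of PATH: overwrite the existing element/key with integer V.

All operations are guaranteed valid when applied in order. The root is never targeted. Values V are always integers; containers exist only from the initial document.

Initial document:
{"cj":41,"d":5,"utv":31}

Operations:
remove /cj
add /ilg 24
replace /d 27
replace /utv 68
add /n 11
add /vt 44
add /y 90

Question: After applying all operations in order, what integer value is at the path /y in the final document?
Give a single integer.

Answer: 90

Derivation:
After op 1 (remove /cj): {"d":5,"utv":31}
After op 2 (add /ilg 24): {"d":5,"ilg":24,"utv":31}
After op 3 (replace /d 27): {"d":27,"ilg":24,"utv":31}
After op 4 (replace /utv 68): {"d":27,"ilg":24,"utv":68}
After op 5 (add /n 11): {"d":27,"ilg":24,"n":11,"utv":68}
After op 6 (add /vt 44): {"d":27,"ilg":24,"n":11,"utv":68,"vt":44}
After op 7 (add /y 90): {"d":27,"ilg":24,"n":11,"utv":68,"vt":44,"y":90}
Value at /y: 90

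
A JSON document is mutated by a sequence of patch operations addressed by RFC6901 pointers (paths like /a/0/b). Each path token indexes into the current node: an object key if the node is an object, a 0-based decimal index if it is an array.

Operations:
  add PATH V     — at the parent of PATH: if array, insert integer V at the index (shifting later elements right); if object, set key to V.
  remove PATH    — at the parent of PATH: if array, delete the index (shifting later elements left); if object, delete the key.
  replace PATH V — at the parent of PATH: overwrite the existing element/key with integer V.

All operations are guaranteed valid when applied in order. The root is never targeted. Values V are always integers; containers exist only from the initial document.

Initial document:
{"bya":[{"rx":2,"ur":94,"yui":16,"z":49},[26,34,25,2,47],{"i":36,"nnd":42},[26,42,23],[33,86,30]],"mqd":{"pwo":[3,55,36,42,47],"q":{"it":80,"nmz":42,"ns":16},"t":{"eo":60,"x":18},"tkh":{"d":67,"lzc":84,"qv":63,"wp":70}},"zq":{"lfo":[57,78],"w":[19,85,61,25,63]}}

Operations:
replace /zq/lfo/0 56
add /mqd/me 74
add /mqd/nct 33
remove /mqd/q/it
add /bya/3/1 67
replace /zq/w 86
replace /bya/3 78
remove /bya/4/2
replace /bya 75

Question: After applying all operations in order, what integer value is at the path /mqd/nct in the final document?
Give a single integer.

Answer: 33

Derivation:
After op 1 (replace /zq/lfo/0 56): {"bya":[{"rx":2,"ur":94,"yui":16,"z":49},[26,34,25,2,47],{"i":36,"nnd":42},[26,42,23],[33,86,30]],"mqd":{"pwo":[3,55,36,42,47],"q":{"it":80,"nmz":42,"ns":16},"t":{"eo":60,"x":18},"tkh":{"d":67,"lzc":84,"qv":63,"wp":70}},"zq":{"lfo":[56,78],"w":[19,85,61,25,63]}}
After op 2 (add /mqd/me 74): {"bya":[{"rx":2,"ur":94,"yui":16,"z":49},[26,34,25,2,47],{"i":36,"nnd":42},[26,42,23],[33,86,30]],"mqd":{"me":74,"pwo":[3,55,36,42,47],"q":{"it":80,"nmz":42,"ns":16},"t":{"eo":60,"x":18},"tkh":{"d":67,"lzc":84,"qv":63,"wp":70}},"zq":{"lfo":[56,78],"w":[19,85,61,25,63]}}
After op 3 (add /mqd/nct 33): {"bya":[{"rx":2,"ur":94,"yui":16,"z":49},[26,34,25,2,47],{"i":36,"nnd":42},[26,42,23],[33,86,30]],"mqd":{"me":74,"nct":33,"pwo":[3,55,36,42,47],"q":{"it":80,"nmz":42,"ns":16},"t":{"eo":60,"x":18},"tkh":{"d":67,"lzc":84,"qv":63,"wp":70}},"zq":{"lfo":[56,78],"w":[19,85,61,25,63]}}
After op 4 (remove /mqd/q/it): {"bya":[{"rx":2,"ur":94,"yui":16,"z":49},[26,34,25,2,47],{"i":36,"nnd":42},[26,42,23],[33,86,30]],"mqd":{"me":74,"nct":33,"pwo":[3,55,36,42,47],"q":{"nmz":42,"ns":16},"t":{"eo":60,"x":18},"tkh":{"d":67,"lzc":84,"qv":63,"wp":70}},"zq":{"lfo":[56,78],"w":[19,85,61,25,63]}}
After op 5 (add /bya/3/1 67): {"bya":[{"rx":2,"ur":94,"yui":16,"z":49},[26,34,25,2,47],{"i":36,"nnd":42},[26,67,42,23],[33,86,30]],"mqd":{"me":74,"nct":33,"pwo":[3,55,36,42,47],"q":{"nmz":42,"ns":16},"t":{"eo":60,"x":18},"tkh":{"d":67,"lzc":84,"qv":63,"wp":70}},"zq":{"lfo":[56,78],"w":[19,85,61,25,63]}}
After op 6 (replace /zq/w 86): {"bya":[{"rx":2,"ur":94,"yui":16,"z":49},[26,34,25,2,47],{"i":36,"nnd":42},[26,67,42,23],[33,86,30]],"mqd":{"me":74,"nct":33,"pwo":[3,55,36,42,47],"q":{"nmz":42,"ns":16},"t":{"eo":60,"x":18},"tkh":{"d":67,"lzc":84,"qv":63,"wp":70}},"zq":{"lfo":[56,78],"w":86}}
After op 7 (replace /bya/3 78): {"bya":[{"rx":2,"ur":94,"yui":16,"z":49},[26,34,25,2,47],{"i":36,"nnd":42},78,[33,86,30]],"mqd":{"me":74,"nct":33,"pwo":[3,55,36,42,47],"q":{"nmz":42,"ns":16},"t":{"eo":60,"x":18},"tkh":{"d":67,"lzc":84,"qv":63,"wp":70}},"zq":{"lfo":[56,78],"w":86}}
After op 8 (remove /bya/4/2): {"bya":[{"rx":2,"ur":94,"yui":16,"z":49},[26,34,25,2,47],{"i":36,"nnd":42},78,[33,86]],"mqd":{"me":74,"nct":33,"pwo":[3,55,36,42,47],"q":{"nmz":42,"ns":16},"t":{"eo":60,"x":18},"tkh":{"d":67,"lzc":84,"qv":63,"wp":70}},"zq":{"lfo":[56,78],"w":86}}
After op 9 (replace /bya 75): {"bya":75,"mqd":{"me":74,"nct":33,"pwo":[3,55,36,42,47],"q":{"nmz":42,"ns":16},"t":{"eo":60,"x":18},"tkh":{"d":67,"lzc":84,"qv":63,"wp":70}},"zq":{"lfo":[56,78],"w":86}}
Value at /mqd/nct: 33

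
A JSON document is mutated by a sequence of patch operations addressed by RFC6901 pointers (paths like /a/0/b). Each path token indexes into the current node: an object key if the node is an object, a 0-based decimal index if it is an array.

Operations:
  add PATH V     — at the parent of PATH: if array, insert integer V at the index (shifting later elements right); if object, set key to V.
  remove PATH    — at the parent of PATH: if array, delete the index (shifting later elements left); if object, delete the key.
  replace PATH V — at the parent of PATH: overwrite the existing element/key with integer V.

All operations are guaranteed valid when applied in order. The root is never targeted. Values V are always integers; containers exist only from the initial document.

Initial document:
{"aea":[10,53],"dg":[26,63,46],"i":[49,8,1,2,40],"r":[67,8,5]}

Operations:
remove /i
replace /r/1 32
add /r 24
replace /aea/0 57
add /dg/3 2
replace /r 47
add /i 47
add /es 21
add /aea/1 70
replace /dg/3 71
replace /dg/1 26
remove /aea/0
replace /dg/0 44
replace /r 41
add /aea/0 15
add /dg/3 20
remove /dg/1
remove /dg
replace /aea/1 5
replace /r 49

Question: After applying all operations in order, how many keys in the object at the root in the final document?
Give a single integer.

Answer: 4

Derivation:
After op 1 (remove /i): {"aea":[10,53],"dg":[26,63,46],"r":[67,8,5]}
After op 2 (replace /r/1 32): {"aea":[10,53],"dg":[26,63,46],"r":[67,32,5]}
After op 3 (add /r 24): {"aea":[10,53],"dg":[26,63,46],"r":24}
After op 4 (replace /aea/0 57): {"aea":[57,53],"dg":[26,63,46],"r":24}
After op 5 (add /dg/3 2): {"aea":[57,53],"dg":[26,63,46,2],"r":24}
After op 6 (replace /r 47): {"aea":[57,53],"dg":[26,63,46,2],"r":47}
After op 7 (add /i 47): {"aea":[57,53],"dg":[26,63,46,2],"i":47,"r":47}
After op 8 (add /es 21): {"aea":[57,53],"dg":[26,63,46,2],"es":21,"i":47,"r":47}
After op 9 (add /aea/1 70): {"aea":[57,70,53],"dg":[26,63,46,2],"es":21,"i":47,"r":47}
After op 10 (replace /dg/3 71): {"aea":[57,70,53],"dg":[26,63,46,71],"es":21,"i":47,"r":47}
After op 11 (replace /dg/1 26): {"aea":[57,70,53],"dg":[26,26,46,71],"es":21,"i":47,"r":47}
After op 12 (remove /aea/0): {"aea":[70,53],"dg":[26,26,46,71],"es":21,"i":47,"r":47}
After op 13 (replace /dg/0 44): {"aea":[70,53],"dg":[44,26,46,71],"es":21,"i":47,"r":47}
After op 14 (replace /r 41): {"aea":[70,53],"dg":[44,26,46,71],"es":21,"i":47,"r":41}
After op 15 (add /aea/0 15): {"aea":[15,70,53],"dg":[44,26,46,71],"es":21,"i":47,"r":41}
After op 16 (add /dg/3 20): {"aea":[15,70,53],"dg":[44,26,46,20,71],"es":21,"i":47,"r":41}
After op 17 (remove /dg/1): {"aea":[15,70,53],"dg":[44,46,20,71],"es":21,"i":47,"r":41}
After op 18 (remove /dg): {"aea":[15,70,53],"es":21,"i":47,"r":41}
After op 19 (replace /aea/1 5): {"aea":[15,5,53],"es":21,"i":47,"r":41}
After op 20 (replace /r 49): {"aea":[15,5,53],"es":21,"i":47,"r":49}
Size at the root: 4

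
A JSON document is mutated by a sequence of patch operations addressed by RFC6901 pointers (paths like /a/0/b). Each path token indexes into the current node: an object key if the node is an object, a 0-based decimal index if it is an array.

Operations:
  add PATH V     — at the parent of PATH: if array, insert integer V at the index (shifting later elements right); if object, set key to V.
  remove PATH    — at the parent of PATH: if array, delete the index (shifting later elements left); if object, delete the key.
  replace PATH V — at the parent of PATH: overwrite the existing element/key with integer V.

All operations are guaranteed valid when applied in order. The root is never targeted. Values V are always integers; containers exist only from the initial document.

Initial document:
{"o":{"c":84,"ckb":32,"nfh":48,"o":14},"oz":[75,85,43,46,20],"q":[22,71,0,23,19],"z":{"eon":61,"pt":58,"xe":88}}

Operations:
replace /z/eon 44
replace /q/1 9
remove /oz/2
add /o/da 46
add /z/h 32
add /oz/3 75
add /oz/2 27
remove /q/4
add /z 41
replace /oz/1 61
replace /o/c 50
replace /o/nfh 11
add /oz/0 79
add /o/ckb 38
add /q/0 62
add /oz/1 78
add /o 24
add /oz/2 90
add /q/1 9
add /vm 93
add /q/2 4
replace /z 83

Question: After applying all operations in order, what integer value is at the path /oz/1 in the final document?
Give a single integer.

Answer: 78

Derivation:
After op 1 (replace /z/eon 44): {"o":{"c":84,"ckb":32,"nfh":48,"o":14},"oz":[75,85,43,46,20],"q":[22,71,0,23,19],"z":{"eon":44,"pt":58,"xe":88}}
After op 2 (replace /q/1 9): {"o":{"c":84,"ckb":32,"nfh":48,"o":14},"oz":[75,85,43,46,20],"q":[22,9,0,23,19],"z":{"eon":44,"pt":58,"xe":88}}
After op 3 (remove /oz/2): {"o":{"c":84,"ckb":32,"nfh":48,"o":14},"oz":[75,85,46,20],"q":[22,9,0,23,19],"z":{"eon":44,"pt":58,"xe":88}}
After op 4 (add /o/da 46): {"o":{"c":84,"ckb":32,"da":46,"nfh":48,"o":14},"oz":[75,85,46,20],"q":[22,9,0,23,19],"z":{"eon":44,"pt":58,"xe":88}}
After op 5 (add /z/h 32): {"o":{"c":84,"ckb":32,"da":46,"nfh":48,"o":14},"oz":[75,85,46,20],"q":[22,9,0,23,19],"z":{"eon":44,"h":32,"pt":58,"xe":88}}
After op 6 (add /oz/3 75): {"o":{"c":84,"ckb":32,"da":46,"nfh":48,"o":14},"oz":[75,85,46,75,20],"q":[22,9,0,23,19],"z":{"eon":44,"h":32,"pt":58,"xe":88}}
After op 7 (add /oz/2 27): {"o":{"c":84,"ckb":32,"da":46,"nfh":48,"o":14},"oz":[75,85,27,46,75,20],"q":[22,9,0,23,19],"z":{"eon":44,"h":32,"pt":58,"xe":88}}
After op 8 (remove /q/4): {"o":{"c":84,"ckb":32,"da":46,"nfh":48,"o":14},"oz":[75,85,27,46,75,20],"q":[22,9,0,23],"z":{"eon":44,"h":32,"pt":58,"xe":88}}
After op 9 (add /z 41): {"o":{"c":84,"ckb":32,"da":46,"nfh":48,"o":14},"oz":[75,85,27,46,75,20],"q":[22,9,0,23],"z":41}
After op 10 (replace /oz/1 61): {"o":{"c":84,"ckb":32,"da":46,"nfh":48,"o":14},"oz":[75,61,27,46,75,20],"q":[22,9,0,23],"z":41}
After op 11 (replace /o/c 50): {"o":{"c":50,"ckb":32,"da":46,"nfh":48,"o":14},"oz":[75,61,27,46,75,20],"q":[22,9,0,23],"z":41}
After op 12 (replace /o/nfh 11): {"o":{"c":50,"ckb":32,"da":46,"nfh":11,"o":14},"oz":[75,61,27,46,75,20],"q":[22,9,0,23],"z":41}
After op 13 (add /oz/0 79): {"o":{"c":50,"ckb":32,"da":46,"nfh":11,"o":14},"oz":[79,75,61,27,46,75,20],"q":[22,9,0,23],"z":41}
After op 14 (add /o/ckb 38): {"o":{"c":50,"ckb":38,"da":46,"nfh":11,"o":14},"oz":[79,75,61,27,46,75,20],"q":[22,9,0,23],"z":41}
After op 15 (add /q/0 62): {"o":{"c":50,"ckb":38,"da":46,"nfh":11,"o":14},"oz":[79,75,61,27,46,75,20],"q":[62,22,9,0,23],"z":41}
After op 16 (add /oz/1 78): {"o":{"c":50,"ckb":38,"da":46,"nfh":11,"o":14},"oz":[79,78,75,61,27,46,75,20],"q":[62,22,9,0,23],"z":41}
After op 17 (add /o 24): {"o":24,"oz":[79,78,75,61,27,46,75,20],"q":[62,22,9,0,23],"z":41}
After op 18 (add /oz/2 90): {"o":24,"oz":[79,78,90,75,61,27,46,75,20],"q":[62,22,9,0,23],"z":41}
After op 19 (add /q/1 9): {"o":24,"oz":[79,78,90,75,61,27,46,75,20],"q":[62,9,22,9,0,23],"z":41}
After op 20 (add /vm 93): {"o":24,"oz":[79,78,90,75,61,27,46,75,20],"q":[62,9,22,9,0,23],"vm":93,"z":41}
After op 21 (add /q/2 4): {"o":24,"oz":[79,78,90,75,61,27,46,75,20],"q":[62,9,4,22,9,0,23],"vm":93,"z":41}
After op 22 (replace /z 83): {"o":24,"oz":[79,78,90,75,61,27,46,75,20],"q":[62,9,4,22,9,0,23],"vm":93,"z":83}
Value at /oz/1: 78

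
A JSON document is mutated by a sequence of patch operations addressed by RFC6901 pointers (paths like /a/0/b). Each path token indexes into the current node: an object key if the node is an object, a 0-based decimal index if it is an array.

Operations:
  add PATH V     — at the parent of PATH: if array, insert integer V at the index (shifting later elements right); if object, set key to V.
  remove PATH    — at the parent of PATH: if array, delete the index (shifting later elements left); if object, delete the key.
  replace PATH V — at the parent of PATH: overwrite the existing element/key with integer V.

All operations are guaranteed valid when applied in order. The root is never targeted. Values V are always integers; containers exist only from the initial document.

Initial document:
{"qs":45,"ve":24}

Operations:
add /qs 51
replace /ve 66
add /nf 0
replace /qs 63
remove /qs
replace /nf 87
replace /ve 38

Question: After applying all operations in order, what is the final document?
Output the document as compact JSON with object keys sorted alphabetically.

After op 1 (add /qs 51): {"qs":51,"ve":24}
After op 2 (replace /ve 66): {"qs":51,"ve":66}
After op 3 (add /nf 0): {"nf":0,"qs":51,"ve":66}
After op 4 (replace /qs 63): {"nf":0,"qs":63,"ve":66}
After op 5 (remove /qs): {"nf":0,"ve":66}
After op 6 (replace /nf 87): {"nf":87,"ve":66}
After op 7 (replace /ve 38): {"nf":87,"ve":38}

Answer: {"nf":87,"ve":38}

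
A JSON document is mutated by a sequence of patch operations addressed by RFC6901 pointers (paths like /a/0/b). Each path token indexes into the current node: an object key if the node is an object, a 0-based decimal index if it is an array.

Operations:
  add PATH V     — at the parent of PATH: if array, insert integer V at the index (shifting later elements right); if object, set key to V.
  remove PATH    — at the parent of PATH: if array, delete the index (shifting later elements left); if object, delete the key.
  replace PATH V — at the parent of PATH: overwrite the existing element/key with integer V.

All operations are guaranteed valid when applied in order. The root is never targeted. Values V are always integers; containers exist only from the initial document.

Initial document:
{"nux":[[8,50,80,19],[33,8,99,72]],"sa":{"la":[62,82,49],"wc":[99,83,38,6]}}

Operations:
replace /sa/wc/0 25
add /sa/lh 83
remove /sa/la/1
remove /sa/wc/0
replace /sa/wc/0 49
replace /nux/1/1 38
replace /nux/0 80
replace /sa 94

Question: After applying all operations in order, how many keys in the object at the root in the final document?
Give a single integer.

Answer: 2

Derivation:
After op 1 (replace /sa/wc/0 25): {"nux":[[8,50,80,19],[33,8,99,72]],"sa":{"la":[62,82,49],"wc":[25,83,38,6]}}
After op 2 (add /sa/lh 83): {"nux":[[8,50,80,19],[33,8,99,72]],"sa":{"la":[62,82,49],"lh":83,"wc":[25,83,38,6]}}
After op 3 (remove /sa/la/1): {"nux":[[8,50,80,19],[33,8,99,72]],"sa":{"la":[62,49],"lh":83,"wc":[25,83,38,6]}}
After op 4 (remove /sa/wc/0): {"nux":[[8,50,80,19],[33,8,99,72]],"sa":{"la":[62,49],"lh":83,"wc":[83,38,6]}}
After op 5 (replace /sa/wc/0 49): {"nux":[[8,50,80,19],[33,8,99,72]],"sa":{"la":[62,49],"lh":83,"wc":[49,38,6]}}
After op 6 (replace /nux/1/1 38): {"nux":[[8,50,80,19],[33,38,99,72]],"sa":{"la":[62,49],"lh":83,"wc":[49,38,6]}}
After op 7 (replace /nux/0 80): {"nux":[80,[33,38,99,72]],"sa":{"la":[62,49],"lh":83,"wc":[49,38,6]}}
After op 8 (replace /sa 94): {"nux":[80,[33,38,99,72]],"sa":94}
Size at the root: 2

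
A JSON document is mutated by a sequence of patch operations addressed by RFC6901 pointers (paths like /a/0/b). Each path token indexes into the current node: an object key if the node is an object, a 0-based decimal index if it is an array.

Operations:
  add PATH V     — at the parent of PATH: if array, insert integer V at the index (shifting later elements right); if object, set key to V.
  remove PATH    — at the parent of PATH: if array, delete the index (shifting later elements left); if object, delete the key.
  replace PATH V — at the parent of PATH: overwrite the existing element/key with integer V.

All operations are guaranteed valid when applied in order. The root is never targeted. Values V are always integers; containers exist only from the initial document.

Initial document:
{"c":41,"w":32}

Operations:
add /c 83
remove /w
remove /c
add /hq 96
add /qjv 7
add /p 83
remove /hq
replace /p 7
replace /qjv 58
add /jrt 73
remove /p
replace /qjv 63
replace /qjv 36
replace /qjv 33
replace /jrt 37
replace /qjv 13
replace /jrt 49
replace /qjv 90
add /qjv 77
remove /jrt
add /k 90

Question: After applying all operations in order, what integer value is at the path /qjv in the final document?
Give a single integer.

Answer: 77

Derivation:
After op 1 (add /c 83): {"c":83,"w":32}
After op 2 (remove /w): {"c":83}
After op 3 (remove /c): {}
After op 4 (add /hq 96): {"hq":96}
After op 5 (add /qjv 7): {"hq":96,"qjv":7}
After op 6 (add /p 83): {"hq":96,"p":83,"qjv":7}
After op 7 (remove /hq): {"p":83,"qjv":7}
After op 8 (replace /p 7): {"p":7,"qjv":7}
After op 9 (replace /qjv 58): {"p":7,"qjv":58}
After op 10 (add /jrt 73): {"jrt":73,"p":7,"qjv":58}
After op 11 (remove /p): {"jrt":73,"qjv":58}
After op 12 (replace /qjv 63): {"jrt":73,"qjv":63}
After op 13 (replace /qjv 36): {"jrt":73,"qjv":36}
After op 14 (replace /qjv 33): {"jrt":73,"qjv":33}
After op 15 (replace /jrt 37): {"jrt":37,"qjv":33}
After op 16 (replace /qjv 13): {"jrt":37,"qjv":13}
After op 17 (replace /jrt 49): {"jrt":49,"qjv":13}
After op 18 (replace /qjv 90): {"jrt":49,"qjv":90}
After op 19 (add /qjv 77): {"jrt":49,"qjv":77}
After op 20 (remove /jrt): {"qjv":77}
After op 21 (add /k 90): {"k":90,"qjv":77}
Value at /qjv: 77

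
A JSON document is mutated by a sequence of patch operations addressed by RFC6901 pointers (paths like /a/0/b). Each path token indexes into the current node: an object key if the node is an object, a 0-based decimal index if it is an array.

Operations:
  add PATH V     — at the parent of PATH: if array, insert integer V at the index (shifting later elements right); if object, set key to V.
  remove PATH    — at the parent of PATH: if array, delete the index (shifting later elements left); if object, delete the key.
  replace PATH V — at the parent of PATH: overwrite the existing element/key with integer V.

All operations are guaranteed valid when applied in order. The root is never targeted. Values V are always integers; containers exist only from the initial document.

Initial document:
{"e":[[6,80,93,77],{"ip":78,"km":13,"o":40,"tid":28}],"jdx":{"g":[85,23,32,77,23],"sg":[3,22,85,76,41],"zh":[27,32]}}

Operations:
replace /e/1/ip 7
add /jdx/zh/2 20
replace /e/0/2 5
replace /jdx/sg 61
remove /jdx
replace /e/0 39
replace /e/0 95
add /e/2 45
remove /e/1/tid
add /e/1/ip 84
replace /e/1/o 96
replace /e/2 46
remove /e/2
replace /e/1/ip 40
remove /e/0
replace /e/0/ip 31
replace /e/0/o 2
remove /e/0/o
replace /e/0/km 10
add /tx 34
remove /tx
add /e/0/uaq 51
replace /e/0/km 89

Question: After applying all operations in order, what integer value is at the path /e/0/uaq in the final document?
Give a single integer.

After op 1 (replace /e/1/ip 7): {"e":[[6,80,93,77],{"ip":7,"km":13,"o":40,"tid":28}],"jdx":{"g":[85,23,32,77,23],"sg":[3,22,85,76,41],"zh":[27,32]}}
After op 2 (add /jdx/zh/2 20): {"e":[[6,80,93,77],{"ip":7,"km":13,"o":40,"tid":28}],"jdx":{"g":[85,23,32,77,23],"sg":[3,22,85,76,41],"zh":[27,32,20]}}
After op 3 (replace /e/0/2 5): {"e":[[6,80,5,77],{"ip":7,"km":13,"o":40,"tid":28}],"jdx":{"g":[85,23,32,77,23],"sg":[3,22,85,76,41],"zh":[27,32,20]}}
After op 4 (replace /jdx/sg 61): {"e":[[6,80,5,77],{"ip":7,"km":13,"o":40,"tid":28}],"jdx":{"g":[85,23,32,77,23],"sg":61,"zh":[27,32,20]}}
After op 5 (remove /jdx): {"e":[[6,80,5,77],{"ip":7,"km":13,"o":40,"tid":28}]}
After op 6 (replace /e/0 39): {"e":[39,{"ip":7,"km":13,"o":40,"tid":28}]}
After op 7 (replace /e/0 95): {"e":[95,{"ip":7,"km":13,"o":40,"tid":28}]}
After op 8 (add /e/2 45): {"e":[95,{"ip":7,"km":13,"o":40,"tid":28},45]}
After op 9 (remove /e/1/tid): {"e":[95,{"ip":7,"km":13,"o":40},45]}
After op 10 (add /e/1/ip 84): {"e":[95,{"ip":84,"km":13,"o":40},45]}
After op 11 (replace /e/1/o 96): {"e":[95,{"ip":84,"km":13,"o":96},45]}
After op 12 (replace /e/2 46): {"e":[95,{"ip":84,"km":13,"o":96},46]}
After op 13 (remove /e/2): {"e":[95,{"ip":84,"km":13,"o":96}]}
After op 14 (replace /e/1/ip 40): {"e":[95,{"ip":40,"km":13,"o":96}]}
After op 15 (remove /e/0): {"e":[{"ip":40,"km":13,"o":96}]}
After op 16 (replace /e/0/ip 31): {"e":[{"ip":31,"km":13,"o":96}]}
After op 17 (replace /e/0/o 2): {"e":[{"ip":31,"km":13,"o":2}]}
After op 18 (remove /e/0/o): {"e":[{"ip":31,"km":13}]}
After op 19 (replace /e/0/km 10): {"e":[{"ip":31,"km":10}]}
After op 20 (add /tx 34): {"e":[{"ip":31,"km":10}],"tx":34}
After op 21 (remove /tx): {"e":[{"ip":31,"km":10}]}
After op 22 (add /e/0/uaq 51): {"e":[{"ip":31,"km":10,"uaq":51}]}
After op 23 (replace /e/0/km 89): {"e":[{"ip":31,"km":89,"uaq":51}]}
Value at /e/0/uaq: 51

Answer: 51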